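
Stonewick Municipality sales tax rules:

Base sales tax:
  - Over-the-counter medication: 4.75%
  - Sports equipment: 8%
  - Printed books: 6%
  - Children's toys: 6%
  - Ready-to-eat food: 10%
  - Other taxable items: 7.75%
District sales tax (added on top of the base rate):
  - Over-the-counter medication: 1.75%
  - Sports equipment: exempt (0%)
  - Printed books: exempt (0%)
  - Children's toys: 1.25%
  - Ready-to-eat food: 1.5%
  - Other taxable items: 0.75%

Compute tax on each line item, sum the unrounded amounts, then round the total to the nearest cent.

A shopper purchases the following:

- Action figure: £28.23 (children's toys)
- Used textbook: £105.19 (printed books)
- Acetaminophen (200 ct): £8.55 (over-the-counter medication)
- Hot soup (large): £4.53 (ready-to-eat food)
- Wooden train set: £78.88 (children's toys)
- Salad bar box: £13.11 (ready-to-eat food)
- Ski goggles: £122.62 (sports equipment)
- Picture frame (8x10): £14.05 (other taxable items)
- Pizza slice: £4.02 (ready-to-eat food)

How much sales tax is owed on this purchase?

£28.13

Action figure £28.23: children's toys → 6% + 1.25% district = 7.25% → £2.046675
Used textbook £105.19: printed books → 6% + 0% district = 6% → £6.3114
Acetaminophen (200 ct) £8.55: over-the-counter medication → 4.75% + 1.75% district = 6.5% → £0.55575
Hot soup (large) £4.53: ready-to-eat food → 10% + 1.5% district = 11.5% → £0.52095
Wooden train set £78.88: children's toys → 6% + 1.25% district = 7.25% → £5.7188
Salad bar box £13.11: ready-to-eat food → 10% + 1.5% district = 11.5% → £1.50765
Ski goggles £122.62: sports equipment → 8% + 0% district = 8% → £9.8096
Picture frame (8x10) £14.05: other taxable items → 7.75% + 0.75% district = 8.5% → £1.19425
Pizza slice £4.02: ready-to-eat food → 10% + 1.5% district = 11.5% → £0.4623
Unrounded tax sum = £28.127375 → £28.13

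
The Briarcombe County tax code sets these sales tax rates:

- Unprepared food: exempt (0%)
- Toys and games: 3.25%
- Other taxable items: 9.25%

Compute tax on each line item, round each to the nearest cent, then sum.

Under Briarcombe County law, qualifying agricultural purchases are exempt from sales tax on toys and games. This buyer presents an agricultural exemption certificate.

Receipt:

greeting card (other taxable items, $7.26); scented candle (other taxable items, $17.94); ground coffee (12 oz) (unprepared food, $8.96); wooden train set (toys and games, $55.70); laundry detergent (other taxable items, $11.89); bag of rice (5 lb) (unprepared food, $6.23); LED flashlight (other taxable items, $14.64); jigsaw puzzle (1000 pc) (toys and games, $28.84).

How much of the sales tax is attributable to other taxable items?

$4.78

Greeting card $7.26: other taxable items → 9.25% → $0.67
Scented candle $17.94: other taxable items → 9.25% → $1.66
Laundry detergent $11.89: other taxable items → 9.25% → $1.10
LED flashlight $14.64: other taxable items → 9.25% → $1.35
Tax on other taxable items = $0.67 + $1.66 + $1.10 + $1.35 = $4.78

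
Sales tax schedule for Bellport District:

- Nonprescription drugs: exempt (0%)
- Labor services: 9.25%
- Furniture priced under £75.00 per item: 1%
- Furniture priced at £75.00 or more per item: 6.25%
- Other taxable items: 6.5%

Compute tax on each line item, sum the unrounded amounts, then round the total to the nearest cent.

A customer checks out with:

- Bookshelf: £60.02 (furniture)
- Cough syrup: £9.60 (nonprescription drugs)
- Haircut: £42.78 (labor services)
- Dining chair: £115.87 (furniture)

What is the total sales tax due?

£11.80

Bookshelf £60.02: furniture, under £75.00 → 1% → £0.6002
Cough syrup £9.60: nonprescription drugs → 0% → £0.00
Haircut £42.78: labor services → 9.25% → £3.95715
Dining chair £115.87: furniture, £75.00 or more → 6.25% → £7.241875
Unrounded tax sum = £11.799225 → £11.80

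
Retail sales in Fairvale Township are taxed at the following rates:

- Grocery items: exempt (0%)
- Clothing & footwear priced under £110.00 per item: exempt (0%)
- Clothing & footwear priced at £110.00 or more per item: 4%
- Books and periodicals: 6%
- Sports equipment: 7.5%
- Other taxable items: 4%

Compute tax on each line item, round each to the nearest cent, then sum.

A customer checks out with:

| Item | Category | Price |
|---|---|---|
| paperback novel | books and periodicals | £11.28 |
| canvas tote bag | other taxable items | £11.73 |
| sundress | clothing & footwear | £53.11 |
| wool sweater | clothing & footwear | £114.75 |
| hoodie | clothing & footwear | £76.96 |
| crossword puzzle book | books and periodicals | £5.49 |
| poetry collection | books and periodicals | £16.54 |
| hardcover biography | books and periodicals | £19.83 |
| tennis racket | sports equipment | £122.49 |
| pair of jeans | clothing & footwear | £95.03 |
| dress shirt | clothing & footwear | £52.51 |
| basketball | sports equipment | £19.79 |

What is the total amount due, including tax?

Paperback novel £11.28: books and periodicals → 6% → £0.68
Canvas tote bag £11.73: other taxable items → 4% → £0.47
Sundress £53.11: clothing & footwear, under £110.00 → 0% → £0.00
Wool sweater £114.75: clothing & footwear, £110.00 or more → 4% → £4.59
Hoodie £76.96: clothing & footwear, under £110.00 → 0% → £0.00
Crossword puzzle book £5.49: books and periodicals → 6% → £0.33
Poetry collection £16.54: books and periodicals → 6% → £0.99
Hardcover biography £19.83: books and periodicals → 6% → £1.19
Tennis racket £122.49: sports equipment → 7.5% → £9.19
Pair of jeans £95.03: clothing & footwear, under £110.00 → 0% → £0.00
Dress shirt £52.51: clothing & footwear, under £110.00 → 0% → £0.00
Basketball £19.79: sports equipment → 7.5% → £1.48
Subtotal = £599.51; tax = £18.92; total due = £618.43

£618.43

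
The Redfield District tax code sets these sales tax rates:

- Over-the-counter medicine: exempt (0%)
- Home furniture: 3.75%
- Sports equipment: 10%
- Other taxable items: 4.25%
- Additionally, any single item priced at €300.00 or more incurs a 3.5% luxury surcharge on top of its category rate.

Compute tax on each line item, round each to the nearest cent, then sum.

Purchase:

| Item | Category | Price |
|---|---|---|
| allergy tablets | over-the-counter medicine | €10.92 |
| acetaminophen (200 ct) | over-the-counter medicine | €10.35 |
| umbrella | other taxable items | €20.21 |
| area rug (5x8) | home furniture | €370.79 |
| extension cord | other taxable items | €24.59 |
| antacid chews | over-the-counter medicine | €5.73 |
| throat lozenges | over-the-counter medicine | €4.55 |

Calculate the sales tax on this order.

€28.79

Allergy tablets €10.92: over-the-counter medicine → 0% → €0.00
Acetaminophen (200 ct) €10.35: over-the-counter medicine → 0% → €0.00
Umbrella €20.21: other taxable items → 4.25% → €0.86
Area rug (5x8) €370.79: home furniture → 3.75% + 3.5% surcharge = 7.25% → €26.88
Extension cord €24.59: other taxable items → 4.25% → €1.05
Antacid chews €5.73: over-the-counter medicine → 0% → €0.00
Throat lozenges €4.55: over-the-counter medicine → 0% → €0.00
Total tax = €0.86 + €26.88 + €1.05 = €28.79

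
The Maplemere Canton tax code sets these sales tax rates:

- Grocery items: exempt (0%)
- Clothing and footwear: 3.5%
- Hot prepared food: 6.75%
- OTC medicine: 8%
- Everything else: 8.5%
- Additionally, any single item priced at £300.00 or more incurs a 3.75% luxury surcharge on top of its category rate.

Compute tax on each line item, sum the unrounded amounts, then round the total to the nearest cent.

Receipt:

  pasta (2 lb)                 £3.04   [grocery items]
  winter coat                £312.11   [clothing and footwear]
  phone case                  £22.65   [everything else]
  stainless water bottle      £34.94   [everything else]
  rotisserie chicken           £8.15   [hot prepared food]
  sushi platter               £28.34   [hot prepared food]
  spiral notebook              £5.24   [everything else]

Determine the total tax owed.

Pasta (2 lb) £3.04: grocery items → 0% → £0.00
Winter coat £312.11: clothing and footwear → 3.5% + 3.75% surcharge = 7.25% → £22.627975
Phone case £22.65: everything else → 8.5% → £1.92525
Stainless water bottle £34.94: everything else → 8.5% → £2.9699
Rotisserie chicken £8.15: hot prepared food → 6.75% → £0.550125
Sushi platter £28.34: hot prepared food → 6.75% → £1.91295
Spiral notebook £5.24: everything else → 8.5% → £0.4454
Unrounded tax sum = £30.4316 → £30.43

£30.43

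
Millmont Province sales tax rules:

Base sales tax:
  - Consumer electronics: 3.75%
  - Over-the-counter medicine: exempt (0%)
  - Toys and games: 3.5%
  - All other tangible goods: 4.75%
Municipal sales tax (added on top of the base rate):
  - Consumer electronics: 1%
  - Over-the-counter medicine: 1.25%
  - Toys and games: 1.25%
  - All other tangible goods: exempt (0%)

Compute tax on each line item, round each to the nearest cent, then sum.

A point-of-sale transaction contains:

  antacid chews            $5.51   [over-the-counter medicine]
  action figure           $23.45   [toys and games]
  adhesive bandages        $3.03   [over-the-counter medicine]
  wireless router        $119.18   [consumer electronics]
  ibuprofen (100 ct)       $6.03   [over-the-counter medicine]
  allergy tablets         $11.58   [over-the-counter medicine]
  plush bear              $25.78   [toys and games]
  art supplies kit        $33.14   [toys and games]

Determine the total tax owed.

$9.89

Antacid chews $5.51: over-the-counter medicine → 0% + 1.25% municipal = 1.25% → $0.07
Action figure $23.45: toys and games → 3.5% + 1.25% municipal = 4.75% → $1.11
Adhesive bandages $3.03: over-the-counter medicine → 0% + 1.25% municipal = 1.25% → $0.04
Wireless router $119.18: consumer electronics → 3.75% + 1% municipal = 4.75% → $5.66
Ibuprofen (100 ct) $6.03: over-the-counter medicine → 0% + 1.25% municipal = 1.25% → $0.08
Allergy tablets $11.58: over-the-counter medicine → 0% + 1.25% municipal = 1.25% → $0.14
Plush bear $25.78: toys and games → 3.5% + 1.25% municipal = 4.75% → $1.22
Art supplies kit $33.14: toys and games → 3.5% + 1.25% municipal = 4.75% → $1.57
Total tax = $0.07 + $1.11 + $0.04 + $5.66 + $0.08 + $0.14 + $1.22 + $1.57 = $9.89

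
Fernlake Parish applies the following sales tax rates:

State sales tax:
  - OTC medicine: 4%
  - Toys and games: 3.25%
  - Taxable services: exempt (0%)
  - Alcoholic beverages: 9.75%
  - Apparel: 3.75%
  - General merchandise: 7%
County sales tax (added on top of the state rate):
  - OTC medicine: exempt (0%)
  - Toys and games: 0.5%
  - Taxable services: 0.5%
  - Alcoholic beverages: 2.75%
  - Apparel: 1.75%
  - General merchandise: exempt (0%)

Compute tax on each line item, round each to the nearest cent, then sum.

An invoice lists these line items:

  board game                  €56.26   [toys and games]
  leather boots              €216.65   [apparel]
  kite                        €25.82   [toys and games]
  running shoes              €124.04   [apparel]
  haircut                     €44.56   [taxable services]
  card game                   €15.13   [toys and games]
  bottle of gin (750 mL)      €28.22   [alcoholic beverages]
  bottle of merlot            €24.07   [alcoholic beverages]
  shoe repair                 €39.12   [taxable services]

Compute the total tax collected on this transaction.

Board game €56.26: toys and games → 3.25% + 0.5% county = 3.75% → €2.11
Leather boots €216.65: apparel → 3.75% + 1.75% county = 5.5% → €11.92
Kite €25.82: toys and games → 3.25% + 0.5% county = 3.75% → €0.97
Running shoes €124.04: apparel → 3.75% + 1.75% county = 5.5% → €6.82
Haircut €44.56: taxable services → 0% + 0.5% county = 0.5% → €0.22
Card game €15.13: toys and games → 3.25% + 0.5% county = 3.75% → €0.57
Bottle of gin (750 mL) €28.22: alcoholic beverages → 9.75% + 2.75% county = 12.5% → €3.53
Bottle of merlot €24.07: alcoholic beverages → 9.75% + 2.75% county = 12.5% → €3.01
Shoe repair €39.12: taxable services → 0% + 0.5% county = 0.5% → €0.20
Total tax = €2.11 + €11.92 + €0.97 + €6.82 + €0.22 + €0.57 + €3.53 + €3.01 + €0.20 = €29.35

€29.35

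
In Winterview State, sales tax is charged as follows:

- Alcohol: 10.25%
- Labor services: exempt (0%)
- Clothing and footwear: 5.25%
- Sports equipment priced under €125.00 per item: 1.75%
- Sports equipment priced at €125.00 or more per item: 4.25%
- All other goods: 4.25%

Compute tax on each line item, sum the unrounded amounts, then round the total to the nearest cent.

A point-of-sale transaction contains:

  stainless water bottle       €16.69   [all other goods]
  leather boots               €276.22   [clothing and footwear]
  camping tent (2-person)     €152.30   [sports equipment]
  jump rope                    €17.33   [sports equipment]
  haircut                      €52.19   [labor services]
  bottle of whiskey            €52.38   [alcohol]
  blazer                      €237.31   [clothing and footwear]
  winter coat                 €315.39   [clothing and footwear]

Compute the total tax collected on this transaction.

Stainless water bottle €16.69: all other goods → 4.25% → €0.709325
Leather boots €276.22: clothing and footwear → 5.25% → €14.50155
Camping tent (2-person) €152.30: sports equipment, €125.00 or more → 4.25% → €6.47275
Jump rope €17.33: sports equipment, under €125.00 → 1.75% → €0.303275
Haircut €52.19: labor services → 0% → €0.00
Bottle of whiskey €52.38: alcohol → 10.25% → €5.36895
Blazer €237.31: clothing and footwear → 5.25% → €12.458775
Winter coat €315.39: clothing and footwear → 5.25% → €16.557975
Unrounded tax sum = €56.3726 → €56.37

€56.37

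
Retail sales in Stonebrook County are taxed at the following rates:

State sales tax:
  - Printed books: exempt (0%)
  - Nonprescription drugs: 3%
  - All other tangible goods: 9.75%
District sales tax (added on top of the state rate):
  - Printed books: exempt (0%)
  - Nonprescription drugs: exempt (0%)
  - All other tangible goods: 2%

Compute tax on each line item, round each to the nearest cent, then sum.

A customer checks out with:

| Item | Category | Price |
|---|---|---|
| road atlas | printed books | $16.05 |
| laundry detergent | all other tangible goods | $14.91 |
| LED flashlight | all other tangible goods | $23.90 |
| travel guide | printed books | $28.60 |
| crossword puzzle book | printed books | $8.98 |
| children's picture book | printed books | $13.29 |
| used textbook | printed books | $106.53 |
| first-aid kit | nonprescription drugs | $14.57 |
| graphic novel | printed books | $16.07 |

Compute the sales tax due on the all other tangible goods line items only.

$4.56

Laundry detergent $14.91: all other tangible goods → 9.75% + 2% district = 11.75% → $1.75
LED flashlight $23.90: all other tangible goods → 9.75% + 2% district = 11.75% → $2.81
Tax on all other tangible goods = $1.75 + $2.81 = $4.56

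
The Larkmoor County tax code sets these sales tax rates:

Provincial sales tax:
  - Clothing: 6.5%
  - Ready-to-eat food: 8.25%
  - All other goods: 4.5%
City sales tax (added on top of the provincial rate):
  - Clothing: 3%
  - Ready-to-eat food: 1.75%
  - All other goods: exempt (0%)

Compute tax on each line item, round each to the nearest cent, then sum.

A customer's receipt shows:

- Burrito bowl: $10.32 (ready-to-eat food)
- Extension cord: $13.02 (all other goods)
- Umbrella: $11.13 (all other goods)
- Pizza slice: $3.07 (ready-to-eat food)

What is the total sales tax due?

Burrito bowl $10.32: ready-to-eat food → 8.25% + 1.75% city = 10% → $1.03
Extension cord $13.02: all other goods → 4.5% + 0% city = 4.5% → $0.59
Umbrella $11.13: all other goods → 4.5% + 0% city = 4.5% → $0.50
Pizza slice $3.07: ready-to-eat food → 8.25% + 1.75% city = 10% → $0.31
Total tax = $1.03 + $0.59 + $0.50 + $0.31 = $2.43

$2.43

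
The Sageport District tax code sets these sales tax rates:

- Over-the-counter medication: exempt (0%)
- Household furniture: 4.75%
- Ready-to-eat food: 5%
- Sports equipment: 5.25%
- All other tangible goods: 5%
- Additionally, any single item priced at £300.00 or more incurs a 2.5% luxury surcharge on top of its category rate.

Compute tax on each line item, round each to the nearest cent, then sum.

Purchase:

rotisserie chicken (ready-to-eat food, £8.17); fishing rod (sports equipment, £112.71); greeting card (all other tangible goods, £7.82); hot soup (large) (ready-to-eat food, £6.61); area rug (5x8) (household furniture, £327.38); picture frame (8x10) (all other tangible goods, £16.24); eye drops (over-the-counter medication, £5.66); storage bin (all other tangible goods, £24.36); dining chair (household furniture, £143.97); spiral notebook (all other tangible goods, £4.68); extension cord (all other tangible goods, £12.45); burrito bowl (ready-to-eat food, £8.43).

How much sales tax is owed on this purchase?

£40.93

Rotisserie chicken £8.17: ready-to-eat food → 5% → £0.41
Fishing rod £112.71: sports equipment → 5.25% → £5.92
Greeting card £7.82: all other tangible goods → 5% → £0.39
Hot soup (large) £6.61: ready-to-eat food → 5% → £0.33
Area rug (5x8) £327.38: household furniture → 4.75% + 2.5% surcharge = 7.25% → £23.74
Picture frame (8x10) £16.24: all other tangible goods → 5% → £0.81
Eye drops £5.66: over-the-counter medication → 0% → £0.00
Storage bin £24.36: all other tangible goods → 5% → £1.22
Dining chair £143.97: household furniture → 4.75% → £6.84
Spiral notebook £4.68: all other tangible goods → 5% → £0.23
Extension cord £12.45: all other tangible goods → 5% → £0.62
Burrito bowl £8.43: ready-to-eat food → 5% → £0.42
Total tax = £0.41 + £5.92 + £0.39 + £0.33 + £23.74 + £0.81 + £1.22 + £6.84 + £0.23 + £0.62 + £0.42 = £40.93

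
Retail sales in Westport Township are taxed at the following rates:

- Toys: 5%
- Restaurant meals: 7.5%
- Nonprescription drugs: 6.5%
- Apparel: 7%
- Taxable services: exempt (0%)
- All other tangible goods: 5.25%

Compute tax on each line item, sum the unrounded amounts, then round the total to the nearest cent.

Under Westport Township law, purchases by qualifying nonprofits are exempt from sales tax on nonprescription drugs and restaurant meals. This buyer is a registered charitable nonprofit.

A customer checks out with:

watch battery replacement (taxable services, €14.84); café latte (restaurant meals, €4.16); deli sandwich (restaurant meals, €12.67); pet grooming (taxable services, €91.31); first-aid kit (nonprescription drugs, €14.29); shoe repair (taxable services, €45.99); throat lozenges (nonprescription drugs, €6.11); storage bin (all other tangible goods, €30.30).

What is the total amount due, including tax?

Watch battery replacement €14.84: taxable services → 0% → €0.00
Café latte €4.16: restaurant meals, buyer-exempt → 0% → €0.00
Deli sandwich €12.67: restaurant meals, buyer-exempt → 0% → €0.00
Pet grooming €91.31: taxable services → 0% → €0.00
First-aid kit €14.29: nonprescription drugs, buyer-exempt → 0% → €0.00
Shoe repair €45.99: taxable services → 0% → €0.00
Throat lozenges €6.11: nonprescription drugs, buyer-exempt → 0% → €0.00
Storage bin €30.30: all other tangible goods → 5.25% → €1.59075
Subtotal = €219.67; unrounded tax = €1.59075 → €1.59; total due = €221.26

€221.26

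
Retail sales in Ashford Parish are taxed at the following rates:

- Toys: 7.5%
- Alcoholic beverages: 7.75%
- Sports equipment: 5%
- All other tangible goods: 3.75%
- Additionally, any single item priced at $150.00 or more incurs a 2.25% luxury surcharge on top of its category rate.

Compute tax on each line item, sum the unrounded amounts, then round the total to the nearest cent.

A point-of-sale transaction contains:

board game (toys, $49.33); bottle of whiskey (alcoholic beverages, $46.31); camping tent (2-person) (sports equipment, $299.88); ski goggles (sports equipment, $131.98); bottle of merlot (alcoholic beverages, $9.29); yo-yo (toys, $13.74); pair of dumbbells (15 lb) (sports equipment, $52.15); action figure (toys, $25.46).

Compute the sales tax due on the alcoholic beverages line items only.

$4.31

Bottle of whiskey $46.31: alcoholic beverages → 7.75% → $3.589025
Bottle of merlot $9.29: alcoholic beverages → 7.75% → $0.719975
Tax on alcoholic beverages: unrounded sum = $4.309 → $4.31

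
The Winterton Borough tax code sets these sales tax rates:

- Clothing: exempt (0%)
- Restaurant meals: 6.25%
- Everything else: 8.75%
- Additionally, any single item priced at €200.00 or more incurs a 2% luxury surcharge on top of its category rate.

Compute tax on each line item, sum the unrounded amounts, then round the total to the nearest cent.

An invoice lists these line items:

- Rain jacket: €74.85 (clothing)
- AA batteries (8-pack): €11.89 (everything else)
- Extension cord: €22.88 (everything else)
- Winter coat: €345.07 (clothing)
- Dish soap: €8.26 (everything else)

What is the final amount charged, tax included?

€473.62

Rain jacket €74.85: clothing → 0% → €0.00
AA batteries (8-pack) €11.89: everything else → 8.75% → €1.040375
Extension cord €22.88: everything else → 8.75% → €2.002
Winter coat €345.07: clothing → 0% + 2% surcharge = 2% → €6.9014
Dish soap €8.26: everything else → 8.75% → €0.72275
Subtotal = €462.95; unrounded tax = €10.666525 → €10.67; total due = €473.62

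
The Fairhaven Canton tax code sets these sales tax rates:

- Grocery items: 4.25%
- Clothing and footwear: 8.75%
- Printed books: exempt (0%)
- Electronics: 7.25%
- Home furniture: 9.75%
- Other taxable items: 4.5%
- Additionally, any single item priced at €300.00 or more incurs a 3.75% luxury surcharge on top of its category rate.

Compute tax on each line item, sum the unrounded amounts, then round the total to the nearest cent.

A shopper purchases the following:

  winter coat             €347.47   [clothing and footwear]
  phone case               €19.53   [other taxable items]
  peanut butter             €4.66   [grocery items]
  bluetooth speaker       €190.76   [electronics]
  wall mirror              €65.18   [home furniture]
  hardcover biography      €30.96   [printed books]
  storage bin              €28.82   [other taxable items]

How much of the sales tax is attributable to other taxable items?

Phone case €19.53: other taxable items → 4.5% → €0.87885
Storage bin €28.82: other taxable items → 4.5% → €1.2969
Tax on other taxable items: unrounded sum = €2.17575 → €2.18

€2.18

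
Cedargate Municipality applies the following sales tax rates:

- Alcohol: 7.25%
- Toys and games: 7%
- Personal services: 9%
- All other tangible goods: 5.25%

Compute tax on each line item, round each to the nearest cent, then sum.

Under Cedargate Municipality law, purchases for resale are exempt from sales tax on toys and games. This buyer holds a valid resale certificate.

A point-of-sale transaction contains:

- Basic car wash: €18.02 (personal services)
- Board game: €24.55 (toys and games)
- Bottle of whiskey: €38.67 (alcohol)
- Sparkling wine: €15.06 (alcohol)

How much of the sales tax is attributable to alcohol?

€3.89

Bottle of whiskey €38.67: alcohol → 7.25% → €2.80
Sparkling wine €15.06: alcohol → 7.25% → €1.09
Tax on alcohol = €2.80 + €1.09 = €3.89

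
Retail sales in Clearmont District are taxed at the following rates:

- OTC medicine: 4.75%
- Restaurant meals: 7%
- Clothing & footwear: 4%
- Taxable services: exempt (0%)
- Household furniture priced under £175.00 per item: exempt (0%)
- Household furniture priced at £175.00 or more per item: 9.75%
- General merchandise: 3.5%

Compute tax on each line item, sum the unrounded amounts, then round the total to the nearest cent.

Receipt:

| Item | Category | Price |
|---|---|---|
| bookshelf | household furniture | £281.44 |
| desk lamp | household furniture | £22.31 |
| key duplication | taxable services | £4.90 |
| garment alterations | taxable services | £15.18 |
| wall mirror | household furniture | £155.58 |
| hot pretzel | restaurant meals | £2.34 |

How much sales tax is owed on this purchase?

Bookshelf £281.44: household furniture, £175.00 or more → 9.75% → £27.4404
Desk lamp £22.31: household furniture, under £175.00 → 0% → £0.00
Key duplication £4.90: taxable services → 0% → £0.00
Garment alterations £15.18: taxable services → 0% → £0.00
Wall mirror £155.58: household furniture, under £175.00 → 0% → £0.00
Hot pretzel £2.34: restaurant meals → 7% → £0.1638
Unrounded tax sum = £27.6042 → £27.60

£27.60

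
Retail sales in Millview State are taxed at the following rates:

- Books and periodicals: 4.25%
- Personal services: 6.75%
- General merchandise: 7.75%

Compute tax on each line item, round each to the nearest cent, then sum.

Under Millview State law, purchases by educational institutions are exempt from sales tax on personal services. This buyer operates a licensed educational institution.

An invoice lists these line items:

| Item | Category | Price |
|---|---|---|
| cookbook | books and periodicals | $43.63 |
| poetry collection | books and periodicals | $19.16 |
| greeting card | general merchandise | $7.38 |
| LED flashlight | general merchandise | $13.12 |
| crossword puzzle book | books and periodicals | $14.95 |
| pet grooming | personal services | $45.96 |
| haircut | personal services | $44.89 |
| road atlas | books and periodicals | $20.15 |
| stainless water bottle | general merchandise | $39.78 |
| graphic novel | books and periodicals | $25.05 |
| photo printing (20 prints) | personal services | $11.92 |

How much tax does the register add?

Cookbook $43.63: books and periodicals → 4.25% → $1.85
Poetry collection $19.16: books and periodicals → 4.25% → $0.81
Greeting card $7.38: general merchandise → 7.75% → $0.57
LED flashlight $13.12: general merchandise → 7.75% → $1.02
Crossword puzzle book $14.95: books and periodicals → 4.25% → $0.64
Pet grooming $45.96: personal services, buyer-exempt → 0% → $0.00
Haircut $44.89: personal services, buyer-exempt → 0% → $0.00
Road atlas $20.15: books and periodicals → 4.25% → $0.86
Stainless water bottle $39.78: general merchandise → 7.75% → $3.08
Graphic novel $25.05: books and periodicals → 4.25% → $1.06
Photo printing (20 prints) $11.92: personal services, buyer-exempt → 0% → $0.00
Total tax = $1.85 + $0.81 + $0.57 + $1.02 + $0.64 + $0.86 + $3.08 + $1.06 = $9.89

$9.89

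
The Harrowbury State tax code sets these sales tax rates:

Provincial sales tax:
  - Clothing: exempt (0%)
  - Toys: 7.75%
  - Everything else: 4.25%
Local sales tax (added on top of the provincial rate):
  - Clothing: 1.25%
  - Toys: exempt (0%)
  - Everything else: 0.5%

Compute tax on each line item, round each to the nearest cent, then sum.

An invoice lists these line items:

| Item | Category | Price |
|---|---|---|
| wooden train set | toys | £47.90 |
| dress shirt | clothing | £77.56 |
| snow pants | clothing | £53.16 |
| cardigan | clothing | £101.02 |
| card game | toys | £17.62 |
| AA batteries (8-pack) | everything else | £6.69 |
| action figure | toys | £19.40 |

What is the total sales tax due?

£9.79

Wooden train set £47.90: toys → 7.75% + 0% local = 7.75% → £3.71
Dress shirt £77.56: clothing → 0% + 1.25% local = 1.25% → £0.97
Snow pants £53.16: clothing → 0% + 1.25% local = 1.25% → £0.66
Cardigan £101.02: clothing → 0% + 1.25% local = 1.25% → £1.26
Card game £17.62: toys → 7.75% + 0% local = 7.75% → £1.37
AA batteries (8-pack) £6.69: everything else → 4.25% + 0.5% local = 4.75% → £0.32
Action figure £19.40: toys → 7.75% + 0% local = 7.75% → £1.50
Total tax = £3.71 + £0.97 + £0.66 + £1.26 + £1.37 + £0.32 + £1.50 = £9.79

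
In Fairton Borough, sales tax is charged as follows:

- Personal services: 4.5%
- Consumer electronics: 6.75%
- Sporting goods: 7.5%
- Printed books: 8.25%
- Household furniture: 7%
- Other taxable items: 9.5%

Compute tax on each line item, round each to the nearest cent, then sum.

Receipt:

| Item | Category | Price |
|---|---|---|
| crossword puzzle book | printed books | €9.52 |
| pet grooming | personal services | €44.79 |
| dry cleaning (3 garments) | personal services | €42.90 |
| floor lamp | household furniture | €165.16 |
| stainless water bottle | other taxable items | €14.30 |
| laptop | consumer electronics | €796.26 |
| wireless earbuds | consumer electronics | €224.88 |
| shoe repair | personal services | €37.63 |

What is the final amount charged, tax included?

Crossword puzzle book €9.52: printed books → 8.25% → €0.79
Pet grooming €44.79: personal services → 4.5% → €2.02
Dry cleaning (3 garments) €42.90: personal services → 4.5% → €1.93
Floor lamp €165.16: household furniture → 7% → €11.56
Stainless water bottle €14.30: other taxable items → 9.5% → €1.36
Laptop €796.26: consumer electronics → 6.75% → €53.75
Wireless earbuds €224.88: consumer electronics → 6.75% → €15.18
Shoe repair €37.63: personal services → 4.5% → €1.69
Subtotal = €1335.44; tax = €88.28; total due = €1423.72

€1423.72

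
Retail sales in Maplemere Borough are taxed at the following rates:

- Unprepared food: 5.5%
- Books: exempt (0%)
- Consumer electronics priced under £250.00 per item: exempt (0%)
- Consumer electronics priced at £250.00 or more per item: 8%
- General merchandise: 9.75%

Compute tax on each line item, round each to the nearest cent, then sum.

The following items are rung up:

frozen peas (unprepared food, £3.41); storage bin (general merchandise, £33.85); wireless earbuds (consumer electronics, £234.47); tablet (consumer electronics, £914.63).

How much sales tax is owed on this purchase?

£76.66

Frozen peas £3.41: unprepared food → 5.5% → £0.19
Storage bin £33.85: general merchandise → 9.75% → £3.30
Wireless earbuds £234.47: consumer electronics, under £250.00 → 0% → £0.00
Tablet £914.63: consumer electronics, £250.00 or more → 8% → £73.17
Total tax = £0.19 + £3.30 + £73.17 = £76.66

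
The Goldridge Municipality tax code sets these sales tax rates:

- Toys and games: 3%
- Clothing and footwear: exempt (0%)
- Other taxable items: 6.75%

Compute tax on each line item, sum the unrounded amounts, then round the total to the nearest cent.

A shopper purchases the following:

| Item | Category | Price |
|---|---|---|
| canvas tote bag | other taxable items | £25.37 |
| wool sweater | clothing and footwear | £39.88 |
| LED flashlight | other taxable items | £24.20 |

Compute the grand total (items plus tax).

£92.80

Canvas tote bag £25.37: other taxable items → 6.75% → £1.712475
Wool sweater £39.88: clothing and footwear → 0% → £0.00
LED flashlight £24.20: other taxable items → 6.75% → £1.6335
Subtotal = £89.45; unrounded tax = £3.345975 → £3.35; total due = £92.80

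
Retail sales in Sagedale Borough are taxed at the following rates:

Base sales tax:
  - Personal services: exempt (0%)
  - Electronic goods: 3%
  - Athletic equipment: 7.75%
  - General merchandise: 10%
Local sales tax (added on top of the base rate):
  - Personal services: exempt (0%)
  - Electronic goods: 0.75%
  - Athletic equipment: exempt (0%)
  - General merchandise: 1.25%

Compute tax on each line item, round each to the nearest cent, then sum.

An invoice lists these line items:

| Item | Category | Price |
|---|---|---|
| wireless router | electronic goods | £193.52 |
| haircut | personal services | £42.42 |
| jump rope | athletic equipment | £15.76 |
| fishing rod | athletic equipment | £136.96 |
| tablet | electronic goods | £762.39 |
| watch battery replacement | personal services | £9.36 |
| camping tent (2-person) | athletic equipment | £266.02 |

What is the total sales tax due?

Wireless router £193.52: electronic goods → 3% + 0.75% local = 3.75% → £7.26
Haircut £42.42: personal services → 0% + 0% local = 0% → £0.00
Jump rope £15.76: athletic equipment → 7.75% + 0% local = 7.75% → £1.22
Fishing rod £136.96: athletic equipment → 7.75% + 0% local = 7.75% → £10.61
Tablet £762.39: electronic goods → 3% + 0.75% local = 3.75% → £28.59
Watch battery replacement £9.36: personal services → 0% + 0% local = 0% → £0.00
Camping tent (2-person) £266.02: athletic equipment → 7.75% + 0% local = 7.75% → £20.62
Total tax = £7.26 + £1.22 + £10.61 + £28.59 + £20.62 = £68.30

£68.30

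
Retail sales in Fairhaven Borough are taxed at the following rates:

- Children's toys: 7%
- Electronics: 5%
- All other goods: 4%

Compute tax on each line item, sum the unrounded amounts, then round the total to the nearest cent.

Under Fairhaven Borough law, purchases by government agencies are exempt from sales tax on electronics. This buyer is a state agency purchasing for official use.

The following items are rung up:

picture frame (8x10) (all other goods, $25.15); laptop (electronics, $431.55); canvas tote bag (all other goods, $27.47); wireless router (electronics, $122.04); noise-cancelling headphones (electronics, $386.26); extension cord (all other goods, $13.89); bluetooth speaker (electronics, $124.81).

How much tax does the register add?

Picture frame (8x10) $25.15: all other goods → 4% → $1.006
Laptop $431.55: electronics, buyer-exempt → 0% → $0.00
Canvas tote bag $27.47: all other goods → 4% → $1.0988
Wireless router $122.04: electronics, buyer-exempt → 0% → $0.00
Noise-cancelling headphones $386.26: electronics, buyer-exempt → 0% → $0.00
Extension cord $13.89: all other goods → 4% → $0.5556
Bluetooth speaker $124.81: electronics, buyer-exempt → 0% → $0.00
Unrounded tax sum = $2.6604 → $2.66

$2.66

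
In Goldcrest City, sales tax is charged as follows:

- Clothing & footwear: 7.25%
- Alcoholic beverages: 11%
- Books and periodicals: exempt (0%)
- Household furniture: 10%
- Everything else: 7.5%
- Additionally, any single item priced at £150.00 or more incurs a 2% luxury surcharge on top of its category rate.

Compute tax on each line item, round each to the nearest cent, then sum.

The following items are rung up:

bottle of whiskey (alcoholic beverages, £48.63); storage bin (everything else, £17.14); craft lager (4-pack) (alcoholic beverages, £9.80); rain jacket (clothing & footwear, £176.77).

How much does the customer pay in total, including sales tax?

£276.41

Bottle of whiskey £48.63: alcoholic beverages → 11% → £5.35
Storage bin £17.14: everything else → 7.5% → £1.29
Craft lager (4-pack) £9.80: alcoholic beverages → 11% → £1.08
Rain jacket £176.77: clothing & footwear → 7.25% + 2% surcharge = 9.25% → £16.35
Subtotal = £252.34; tax = £24.07; total due = £276.41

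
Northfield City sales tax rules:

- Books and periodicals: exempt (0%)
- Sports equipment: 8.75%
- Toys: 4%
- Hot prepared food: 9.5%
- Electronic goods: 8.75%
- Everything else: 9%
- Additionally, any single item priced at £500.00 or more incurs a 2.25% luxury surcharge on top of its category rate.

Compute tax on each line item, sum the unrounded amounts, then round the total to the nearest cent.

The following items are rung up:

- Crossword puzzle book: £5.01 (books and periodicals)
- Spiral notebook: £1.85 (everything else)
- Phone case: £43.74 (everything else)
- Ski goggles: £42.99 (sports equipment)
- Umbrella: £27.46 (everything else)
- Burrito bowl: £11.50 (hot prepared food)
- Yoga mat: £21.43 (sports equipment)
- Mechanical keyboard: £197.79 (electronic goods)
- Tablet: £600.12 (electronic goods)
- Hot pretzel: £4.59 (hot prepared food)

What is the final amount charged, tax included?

£1053.54

Crossword puzzle book £5.01: books and periodicals → 0% → £0.00
Spiral notebook £1.85: everything else → 9% → £0.1665
Phone case £43.74: everything else → 9% → £3.9366
Ski goggles £42.99: sports equipment → 8.75% → £3.761625
Umbrella £27.46: everything else → 9% → £2.4714
Burrito bowl £11.50: hot prepared food → 9.5% → £1.0925
Yoga mat £21.43: sports equipment → 8.75% → £1.875125
Mechanical keyboard £197.79: electronic goods → 8.75% → £17.306625
Tablet £600.12: electronic goods → 8.75% + 2.25% surcharge = 11% → £66.0132
Hot pretzel £4.59: hot prepared food → 9.5% → £0.43605
Subtotal = £956.48; unrounded tax = £97.059625 → £97.06; total due = £1053.54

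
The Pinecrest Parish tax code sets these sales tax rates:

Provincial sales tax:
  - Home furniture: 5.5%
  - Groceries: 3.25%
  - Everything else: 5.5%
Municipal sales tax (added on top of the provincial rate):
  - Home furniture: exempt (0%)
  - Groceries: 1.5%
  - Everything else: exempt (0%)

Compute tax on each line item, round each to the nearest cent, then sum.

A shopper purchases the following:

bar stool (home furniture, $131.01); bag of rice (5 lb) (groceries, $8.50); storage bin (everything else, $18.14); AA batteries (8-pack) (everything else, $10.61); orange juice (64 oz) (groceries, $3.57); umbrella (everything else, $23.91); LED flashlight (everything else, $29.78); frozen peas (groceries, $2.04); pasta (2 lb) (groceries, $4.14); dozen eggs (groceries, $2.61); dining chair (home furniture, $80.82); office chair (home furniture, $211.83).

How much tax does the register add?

Bar stool $131.01: home furniture → 5.5% + 0% municipal = 5.5% → $7.21
Bag of rice (5 lb) $8.50: groceries → 3.25% + 1.5% municipal = 4.75% → $0.40
Storage bin $18.14: everything else → 5.5% + 0% municipal = 5.5% → $1.00
AA batteries (8-pack) $10.61: everything else → 5.5% + 0% municipal = 5.5% → $0.58
Orange juice (64 oz) $3.57: groceries → 3.25% + 1.5% municipal = 4.75% → $0.17
Umbrella $23.91: everything else → 5.5% + 0% municipal = 5.5% → $1.32
LED flashlight $29.78: everything else → 5.5% + 0% municipal = 5.5% → $1.64
Frozen peas $2.04: groceries → 3.25% + 1.5% municipal = 4.75% → $0.10
Pasta (2 lb) $4.14: groceries → 3.25% + 1.5% municipal = 4.75% → $0.20
Dozen eggs $2.61: groceries → 3.25% + 1.5% municipal = 4.75% → $0.12
Dining chair $80.82: home furniture → 5.5% + 0% municipal = 5.5% → $4.45
Office chair $211.83: home furniture → 5.5% + 0% municipal = 5.5% → $11.65
Total tax = $7.21 + $0.40 + $1.00 + $0.58 + $0.17 + $1.32 + $1.64 + $0.10 + $0.20 + $0.12 + $4.45 + $11.65 = $28.84

$28.84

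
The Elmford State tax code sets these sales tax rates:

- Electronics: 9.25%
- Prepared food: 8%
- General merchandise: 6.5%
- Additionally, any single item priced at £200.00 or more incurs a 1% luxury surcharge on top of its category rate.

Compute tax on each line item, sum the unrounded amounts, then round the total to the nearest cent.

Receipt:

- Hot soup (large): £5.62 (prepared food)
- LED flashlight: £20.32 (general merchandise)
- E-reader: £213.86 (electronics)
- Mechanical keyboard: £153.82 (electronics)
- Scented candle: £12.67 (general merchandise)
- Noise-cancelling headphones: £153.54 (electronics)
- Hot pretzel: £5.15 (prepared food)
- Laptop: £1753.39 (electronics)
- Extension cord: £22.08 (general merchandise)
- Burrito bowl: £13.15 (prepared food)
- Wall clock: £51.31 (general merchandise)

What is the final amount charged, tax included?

£2643.81

Hot soup (large) £5.62: prepared food → 8% → £0.4496
LED flashlight £20.32: general merchandise → 6.5% → £1.3208
E-reader £213.86: electronics → 9.25% + 1% surcharge = 10.25% → £21.92065
Mechanical keyboard £153.82: electronics → 9.25% → £14.22835
Scented candle £12.67: general merchandise → 6.5% → £0.82355
Noise-cancelling headphones £153.54: electronics → 9.25% → £14.20245
Hot pretzel £5.15: prepared food → 8% → £0.412
Laptop £1753.39: electronics → 9.25% + 1% surcharge = 10.25% → £179.722475
Extension cord £22.08: general merchandise → 6.5% → £1.4352
Burrito bowl £13.15: prepared food → 8% → £1.052
Wall clock £51.31: general merchandise → 6.5% → £3.33515
Subtotal = £2404.91; unrounded tax = £238.902225 → £238.90; total due = £2643.81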